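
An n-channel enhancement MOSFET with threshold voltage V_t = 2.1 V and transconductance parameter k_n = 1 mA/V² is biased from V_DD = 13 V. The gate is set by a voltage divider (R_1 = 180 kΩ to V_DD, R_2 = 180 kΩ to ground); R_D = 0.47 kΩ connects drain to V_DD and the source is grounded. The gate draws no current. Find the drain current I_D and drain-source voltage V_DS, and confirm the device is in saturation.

V_G = V_DD·R_2/(R_1+R_2) = 13×180/360 = 6.5 V. With the source grounded, V_GS = V_G = 6.5 V.
Assume saturation: I_D = (k_n/2)(V_GS − V_t)² = (1/2)×(6.5 − 2.1)² = 0.5×4.4² = 9.68 mA.
V_DS = V_DD − I_D·R_D = 13 − 9.68×0.47 = 8.45 V.
Saturation requires V_DS ≥ V_GS − V_t = 4.4 V; 8.45 ≥ 4.4 ✓.

I_D ≈ 9.7 mA, V_DS ≈ 8.5 V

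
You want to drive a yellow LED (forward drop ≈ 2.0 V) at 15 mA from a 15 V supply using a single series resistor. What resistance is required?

R ≈ 0.87 kΩ

The resistor drops V_S − V_D = 15 − 2.0 = 13 V at 15 mA.
R = 13 V / 15 mA = 0.867 kΩ.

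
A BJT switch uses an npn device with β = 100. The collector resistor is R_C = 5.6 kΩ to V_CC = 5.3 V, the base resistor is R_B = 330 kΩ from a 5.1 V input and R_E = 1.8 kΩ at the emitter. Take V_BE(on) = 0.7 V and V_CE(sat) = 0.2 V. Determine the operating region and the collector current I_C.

Assume active: I_B = (5.1 − 0.7)/(330 + 101×1.8) = 0.0086 mA, I_C = β·I_B = 0.86 mA.
Then V_CE = 5.3 − 0.86×5.6 − 0.868×1.8 = -1.08 V < 0.2 V — the active assumption fails.
Re-solve with V_CE = 0.2 V. KCL at the emitter: V_E/R_E = (V_BB−0.7−V_E)/R_B + (V_CC−0.2−V_E)/R_C, giving V_E = 1.25 V.
I_C = (V_CC − 0.2 − V_E)/R_C = (5.1 − 1.25)/5.6 = 0.687 mA.
Check: I_B = (4.4 − 1.25)/330 = 0.00953 mA, and β·I_B = 0.953 mA > I_C, confirming saturation.

saturation; I_C ≈ 0.69 mA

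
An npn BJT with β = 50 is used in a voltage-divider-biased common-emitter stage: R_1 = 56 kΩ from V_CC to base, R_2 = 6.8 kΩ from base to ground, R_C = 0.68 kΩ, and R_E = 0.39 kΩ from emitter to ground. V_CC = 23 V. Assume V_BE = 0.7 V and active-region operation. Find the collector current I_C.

I_C ≈ 3.4 mA

Thevenize the base divider: V_Th = V_CC·R_2/(R_1+R_2) = 23×6.8/62.8 = 2.49 V, R_Th = R_1‖R_2 = 6.06 kΩ.
Base-emitter loop: V_Th = I_B·R_Th + V_BE + (β+1)I_B·R_E, so I_B = (2.49 − 0.7) / (6.06 + 51×0.39) = 0.069 mA.
I_C = β·I_B = 50×0.069 = 3.45 mA, and I_E = (β+1)I_B = 3.52 mA.
V_CE = V_CC − I_C·R_C − I_E·R_E = 23 − 3.45×0.68 − 3.52×0.39 = 19.3 V.
V_CE = 19.3 V > 0.2 V confirms active-region operation.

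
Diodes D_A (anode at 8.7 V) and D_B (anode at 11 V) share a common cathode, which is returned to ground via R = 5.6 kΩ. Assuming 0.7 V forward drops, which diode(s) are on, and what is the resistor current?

Assume both conduct. Then node N would need to be at both 8.7−0.7 = 8 V and 11−0.7 = 10.3 V, which is impossible.
Assume only D_B conducts: V_N = 11 − 0.7 = 10.3 V, so I_R = 10.3/5.6 = 1.84 mA.
Check D_A: its anode-to-cathode voltage is 8.7 − 10.3 = -1.6 V < 0.7 V, so it is off. The assumption is consistent.

Only D_B conducts; I_R ≈ 1.8 mA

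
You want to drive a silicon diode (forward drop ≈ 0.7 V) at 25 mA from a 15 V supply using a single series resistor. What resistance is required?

The resistor drops V_S − V_D = 15 − 0.7 = 14.3 V at 25 mA.
R = 14.3 V / 25 mA = 0.572 kΩ.

R ≈ 0.57 kΩ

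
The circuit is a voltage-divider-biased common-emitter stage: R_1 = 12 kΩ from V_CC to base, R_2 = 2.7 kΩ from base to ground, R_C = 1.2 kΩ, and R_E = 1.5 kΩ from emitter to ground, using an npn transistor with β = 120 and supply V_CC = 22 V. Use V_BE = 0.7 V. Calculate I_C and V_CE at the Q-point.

I_C ≈ 2.2 mA, V_CE ≈ 16 V

Thevenize the base divider: V_Th = V_CC·R_2/(R_1+R_2) = 22×2.7/14.7 = 4.04 V, R_Th = R_1‖R_2 = 2.2 kΩ.
Base-emitter loop: V_Th = I_B·R_Th + V_BE + (β+1)I_B·R_E, so I_B = (4.04 − 0.7) / (2.2 + 121×1.5) = 0.0182 mA.
I_C = β·I_B = 120×0.0182 = 2.18 mA, and I_E = (β+1)I_B = 2.2 mA.
V_CE = V_CC − I_C·R_C − I_E·R_E = 22 − 2.18×1.2 − 2.2×1.5 = 16.1 V.
V_CE = 16.1 V > 0.2 V confirms active-region operation.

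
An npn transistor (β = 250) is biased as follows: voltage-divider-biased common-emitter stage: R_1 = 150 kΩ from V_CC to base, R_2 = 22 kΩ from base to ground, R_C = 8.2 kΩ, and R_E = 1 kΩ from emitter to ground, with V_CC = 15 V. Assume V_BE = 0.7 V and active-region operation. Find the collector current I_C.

I_C ≈ 1.1 mA

Thevenize the base divider: V_Th = V_CC·R_2/(R_1+R_2) = 15×22/172 = 1.92 V, R_Th = R_1‖R_2 = 19.2 kΩ.
Base-emitter loop: V_Th = I_B·R_Th + V_BE + (β+1)I_B·R_E, so I_B = (1.92 − 0.7) / (19.2 + 251×1) = 0.00451 mA.
I_C = β·I_B = 250×0.00451 = 1.13 mA, and I_E = (β+1)I_B = 1.13 mA.
V_CE = V_CC − I_C·R_C − I_E·R_E = 15 − 1.13×8.2 − 1.13×1 = 4.62 V.
V_CE = 4.62 V > 0.2 V confirms active-region operation.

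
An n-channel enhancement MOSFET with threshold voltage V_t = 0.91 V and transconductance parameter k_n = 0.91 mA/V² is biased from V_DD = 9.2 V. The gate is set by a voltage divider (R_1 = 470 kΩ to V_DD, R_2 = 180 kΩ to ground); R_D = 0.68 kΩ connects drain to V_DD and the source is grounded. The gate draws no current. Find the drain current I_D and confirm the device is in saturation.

V_G = V_DD·R_2/(R_1+R_2) = 9.2×180/650 = 2.55 V. With the source grounded, V_GS = V_G = 2.55 V.
Assume saturation: I_D = (k_n/2)(V_GS − V_t)² = (0.91/2)×(2.55 − 0.91)² = 0.455×1.64² = 1.22 mA.
V_DS = V_DD − I_D·R_D = 9.2 − 1.22×0.68 = 8.37 V.
Saturation requires V_DS ≥ V_GS − V_t = 1.64 V; 8.37 ≥ 1.64 ✓.

I_D ≈ 1.2 mA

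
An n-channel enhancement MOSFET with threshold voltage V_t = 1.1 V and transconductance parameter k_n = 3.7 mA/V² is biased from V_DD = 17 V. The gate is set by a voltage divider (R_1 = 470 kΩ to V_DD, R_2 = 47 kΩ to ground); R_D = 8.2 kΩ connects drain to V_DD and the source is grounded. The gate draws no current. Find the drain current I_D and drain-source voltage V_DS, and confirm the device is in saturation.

I_D ≈ 0.37 mA, V_DS ≈ 14 V

V_G = V_DD·R_2/(R_1+R_2) = 17×47/517 = 1.55 V. With the source grounded, V_GS = V_G = 1.55 V.
Assume saturation: I_D = (k_n/2)(V_GS − V_t)² = (3.7/2)×(1.55 − 1.1)² = 1.85×0.445² = 0.367 mA.
V_DS = V_DD − I_D·R_D = 17 − 0.367×8.2 = 14 V.
Saturation requires V_DS ≥ V_GS − V_t = 0.445 V; 14 ≥ 0.445 ✓.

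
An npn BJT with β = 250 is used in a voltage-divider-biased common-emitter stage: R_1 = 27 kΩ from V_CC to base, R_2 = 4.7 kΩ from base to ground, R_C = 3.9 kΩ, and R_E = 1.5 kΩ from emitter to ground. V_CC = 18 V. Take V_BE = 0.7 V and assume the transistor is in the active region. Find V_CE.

Thevenize the base divider: V_Th = V_CC·R_2/(R_1+R_2) = 18×4.7/31.7 = 2.67 V, R_Th = R_1‖R_2 = 4 kΩ.
Base-emitter loop: V_Th = I_B·R_Th + V_BE + (β+1)I_B·R_E, so I_B = (2.67 − 0.7) / (4 + 251×1.5) = 0.00517 mA.
I_C = β·I_B = 250×0.00517 = 1.29 mA, and I_E = (β+1)I_B = 1.3 mA.
V_CE = V_CC − I_C·R_C − I_E·R_E = 18 − 1.29×3.9 − 1.3×1.5 = 11 V.
V_CE = 11 V > 0.2 V confirms active-region operation.

V_CE ≈ 11 V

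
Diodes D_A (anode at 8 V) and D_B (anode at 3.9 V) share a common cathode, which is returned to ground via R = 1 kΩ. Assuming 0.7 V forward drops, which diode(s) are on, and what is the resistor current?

Assume both conduct. Then node N would need to be at both 8−0.7 = 7.3 V and 3.9−0.7 = 3.2 V, which is impossible.
Assume only D_A conducts: V_N = 8 − 0.7 = 7.3 V, so I_R = 7.3/1 = 7.3 mA.
Check D_B: its anode-to-cathode voltage is 3.9 − 7.3 = -3.4 V < 0.7 V, so it is off. The assumption is consistent.

Only D_A conducts; I_R ≈ 7.3 mA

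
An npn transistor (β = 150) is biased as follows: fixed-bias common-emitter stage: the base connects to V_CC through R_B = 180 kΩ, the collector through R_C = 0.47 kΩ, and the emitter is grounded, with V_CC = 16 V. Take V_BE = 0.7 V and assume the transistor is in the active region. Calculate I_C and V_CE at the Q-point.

Base loop: V_CC = I_B·R_B + V_BE, so I_B = (16 − 0.7)/180 kΩ = 0.085 mA.
In the active region I_C = β·I_B = 150 × 0.085 = 12.8 mA.
Collector loop: V_CE = V_CC − I_C·R_C = 16 − 12.8×0.47 = 10 V.
Since V_CE = 10 V > V_CE(sat) ≈ 0.2 V, the transistor is in the active region as assumed.

I_C ≈ 13 mA, V_CE ≈ 10 V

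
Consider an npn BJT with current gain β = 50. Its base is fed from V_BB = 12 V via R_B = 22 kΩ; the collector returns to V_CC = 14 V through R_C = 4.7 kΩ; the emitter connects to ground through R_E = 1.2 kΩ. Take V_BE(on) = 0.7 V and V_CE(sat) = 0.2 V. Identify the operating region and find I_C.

saturation; I_C ≈ 2.3 mA

Assume active: I_B = (12 − 0.7)/(22 + 51×1.2) = 0.136 mA, I_C = β·I_B = 6.79 mA.
Then V_CE = 14 − 6.79×4.7 − 6.93×1.2 = -26.2 V < 0.2 V — the active assumption fails.
Re-solve with V_CE = 0.2 V. KCL at the emitter: V_E/R_E = (V_BB−0.7−V_E)/R_B + (V_CC−0.2−V_E)/R_C, giving V_E = 3.16 V.
I_C = (V_CC − 0.2 − V_E)/R_C = (13.8 − 3.16)/4.7 = 2.26 mA.
Check: I_B = (11.3 − 3.16)/22 = 0.37 mA, and β·I_B = 18.5 mA > I_C, confirming saturation.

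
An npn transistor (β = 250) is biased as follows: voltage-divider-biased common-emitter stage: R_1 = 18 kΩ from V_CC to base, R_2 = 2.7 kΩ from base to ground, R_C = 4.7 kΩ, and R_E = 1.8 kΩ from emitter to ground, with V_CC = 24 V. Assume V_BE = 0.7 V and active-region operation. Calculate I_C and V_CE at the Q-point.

I_C ≈ 1.3 mA, V_CE ≈ 15 V

Thevenize the base divider: V_Th = V_CC·R_2/(R_1+R_2) = 24×2.7/20.7 = 3.13 V, R_Th = R_1‖R_2 = 2.35 kΩ.
Base-emitter loop: V_Th = I_B·R_Th + V_BE + (β+1)I_B·R_E, so I_B = (3.13 − 0.7) / (2.35 + 251×1.8) = 0.00535 mA.
I_C = β·I_B = 250×0.00535 = 1.34 mA, and I_E = (β+1)I_B = 1.34 mA.
V_CE = V_CC − I_C·R_C − I_E·R_E = 24 − 1.34×4.7 − 1.34×1.8 = 15.3 V.
V_CE = 15.3 V > 0.2 V confirms active-region operation.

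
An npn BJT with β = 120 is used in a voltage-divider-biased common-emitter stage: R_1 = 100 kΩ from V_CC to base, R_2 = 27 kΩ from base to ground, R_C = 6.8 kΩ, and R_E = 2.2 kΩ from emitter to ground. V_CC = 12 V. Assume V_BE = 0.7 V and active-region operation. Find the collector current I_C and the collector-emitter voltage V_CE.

Thevenize the base divider: V_Th = V_CC·R_2/(R_1+R_2) = 12×27/127 = 2.55 V, R_Th = R_1‖R_2 = 21.3 kΩ.
Base-emitter loop: V_Th = I_B·R_Th + V_BE + (β+1)I_B·R_E, so I_B = (2.55 − 0.7) / (21.3 + 121×2.2) = 0.00644 mA.
I_C = β·I_B = 120×0.00644 = 0.773 mA, and I_E = (β+1)I_B = 0.779 mA.
V_CE = V_CC − I_C·R_C − I_E·R_E = 12 − 0.773×6.8 − 0.779×2.2 = 5.03 V.
V_CE = 5.03 V > 0.2 V confirms active-region operation.

I_C ≈ 0.77 mA, V_CE ≈ 5 V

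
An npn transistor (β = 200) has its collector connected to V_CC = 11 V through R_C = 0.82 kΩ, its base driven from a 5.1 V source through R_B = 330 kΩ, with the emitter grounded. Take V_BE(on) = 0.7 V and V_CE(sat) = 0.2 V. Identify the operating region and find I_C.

active; I_C ≈ 2.7 mA

Assume active. Base-emitter loop: I_B = (V_BB − V_BE)/R_B = (5.1 − 0.7)/330 = 0.0133 mA.
I_C = β·I_B = 200×0.0133 = 2.67 mA.
V_CE = V_CC − I_C·R_C = 11 − 2.67×0.82 = 8.81 V > V_CE(sat), so the active-region assumption holds.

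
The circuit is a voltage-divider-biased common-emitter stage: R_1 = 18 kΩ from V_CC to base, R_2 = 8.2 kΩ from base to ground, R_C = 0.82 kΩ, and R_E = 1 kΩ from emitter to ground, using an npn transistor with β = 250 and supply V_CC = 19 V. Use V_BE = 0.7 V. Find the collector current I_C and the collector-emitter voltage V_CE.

I_C ≈ 5.1 mA, V_CE ≈ 9.7 V

Thevenize the base divider: V_Th = V_CC·R_2/(R_1+R_2) = 19×8.2/26.2 = 5.95 V, R_Th = R_1‖R_2 = 5.63 kΩ.
Base-emitter loop: V_Th = I_B·R_Th + V_BE + (β+1)I_B·R_E, so I_B = (5.95 − 0.7) / (5.63 + 251×1) = 0.0204 mA.
I_C = β·I_B = 250×0.0204 = 5.11 mA, and I_E = (β+1)I_B = 5.13 mA.
V_CE = V_CC − I_C·R_C − I_E·R_E = 19 − 5.11×0.82 − 5.13×1 = 9.68 V.
V_CE = 9.68 V > 0.2 V confirms active-region operation.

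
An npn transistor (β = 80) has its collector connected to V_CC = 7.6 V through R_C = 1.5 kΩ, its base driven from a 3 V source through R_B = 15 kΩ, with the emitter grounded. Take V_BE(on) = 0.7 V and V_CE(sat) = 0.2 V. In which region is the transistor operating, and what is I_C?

saturation; I_C ≈ 4.9 mA

Assume active: I_B = (3 − 0.7)/15 = 0.153 mA, giving I_C = β·I_B = 12.3 mA.
But then V_CE = 7.6 − 12.3×1.5 = -10.8 V < V_CE(sat) = 0.2 V — impossible in the active region.
So the transistor is saturated. With V_CE = 0.2 V, I_C = (V_CC − 0.2)/R_C = 7.4/1.5 = 4.93 mA.
Check: β·I_B = 12.3 mA > I_C = 4.93 mA, confirming saturation.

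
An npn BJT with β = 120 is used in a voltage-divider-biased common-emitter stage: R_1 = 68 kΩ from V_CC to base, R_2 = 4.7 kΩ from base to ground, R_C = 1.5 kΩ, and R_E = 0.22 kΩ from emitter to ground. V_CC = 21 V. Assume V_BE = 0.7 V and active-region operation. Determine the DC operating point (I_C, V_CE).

I_C ≈ 2.5 mA, V_CE ≈ 17 V

Thevenize the base divider: V_Th = V_CC·R_2/(R_1+R_2) = 21×4.7/72.7 = 1.36 V, R_Th = R_1‖R_2 = 4.4 kΩ.
Base-emitter loop: V_Th = I_B·R_Th + V_BE + (β+1)I_B·R_E, so I_B = (1.36 − 0.7) / (4.4 + 121×0.22) = 0.0212 mA.
I_C = β·I_B = 120×0.0212 = 2.54 mA, and I_E = (β+1)I_B = 2.57 mA.
V_CE = V_CC − I_C·R_C − I_E·R_E = 21 − 2.54×1.5 − 2.57×0.22 = 16.6 V.
V_CE = 16.6 V > 0.2 V confirms active-region operation.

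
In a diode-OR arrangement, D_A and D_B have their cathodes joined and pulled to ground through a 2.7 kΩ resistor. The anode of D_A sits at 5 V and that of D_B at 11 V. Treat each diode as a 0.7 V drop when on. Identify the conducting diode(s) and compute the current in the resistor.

Only D_B conducts; I_R ≈ 3.8 mA

Assume both conduct. Then node N would need to be at both 5−0.7 = 4.3 V and 11−0.7 = 10.3 V, which is impossible.
Assume only D_B conducts: V_N = 11 − 0.7 = 10.3 V, so I_R = 10.3/2.7 = 3.81 mA.
Check D_A: its anode-to-cathode voltage is 5 − 10.3 = -5.3 V < 0.7 V, so it is off. The assumption is consistent.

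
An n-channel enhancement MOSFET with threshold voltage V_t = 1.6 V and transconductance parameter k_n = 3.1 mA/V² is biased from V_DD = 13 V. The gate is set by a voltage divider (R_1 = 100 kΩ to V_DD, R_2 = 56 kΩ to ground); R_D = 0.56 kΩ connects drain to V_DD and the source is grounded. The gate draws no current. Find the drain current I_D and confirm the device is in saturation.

I_D ≈ 15 mA

V_G = V_DD·R_2/(R_1+R_2) = 13×56/156 = 4.67 V. With the source grounded, V_GS = V_G = 4.67 V.
Assume saturation: I_D = (k_n/2)(V_GS − V_t)² = (3.1/2)×(4.67 − 1.6)² = 1.55×3.07² = 14.6 mA.
V_DS = V_DD − I_D·R_D = 13 − 14.6×0.56 = 4.84 V.
Saturation requires V_DS ≥ V_GS − V_t = 3.07 V; 4.84 ≥ 3.07 ✓.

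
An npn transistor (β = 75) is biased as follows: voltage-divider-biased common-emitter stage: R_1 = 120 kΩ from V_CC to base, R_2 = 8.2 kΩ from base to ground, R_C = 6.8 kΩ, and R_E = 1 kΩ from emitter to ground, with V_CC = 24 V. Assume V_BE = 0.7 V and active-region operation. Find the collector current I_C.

Thevenize the base divider: V_Th = V_CC·R_2/(R_1+R_2) = 24×8.2/128 = 1.54 V, R_Th = R_1‖R_2 = 7.68 kΩ.
Base-emitter loop: V_Th = I_B·R_Th + V_BE + (β+1)I_B·R_E, so I_B = (1.54 − 0.7) / (7.68 + 76×1) = 0.00998 mA.
I_C = β·I_B = 75×0.00998 = 0.749 mA, and I_E = (β+1)I_B = 0.758 mA.
V_CE = V_CC − I_C·R_C − I_E·R_E = 24 − 0.749×6.8 − 0.758×1 = 18.2 V.
V_CE = 18.2 V > 0.2 V confirms active-region operation.

I_C ≈ 0.75 mA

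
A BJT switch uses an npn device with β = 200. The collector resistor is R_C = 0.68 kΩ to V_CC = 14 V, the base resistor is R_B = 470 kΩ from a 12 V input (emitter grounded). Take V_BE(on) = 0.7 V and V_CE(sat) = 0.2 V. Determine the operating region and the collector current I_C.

Assume active. Base-emitter loop: I_B = (V_BB − V_BE)/R_B = (12 − 0.7)/470 = 0.024 mA.
I_C = β·I_B = 200×0.024 = 4.81 mA.
V_CE = V_CC − I_C·R_C = 14 − 4.81×0.68 = 10.7 V > V_CE(sat), so the active-region assumption holds.

active; I_C ≈ 4.8 mA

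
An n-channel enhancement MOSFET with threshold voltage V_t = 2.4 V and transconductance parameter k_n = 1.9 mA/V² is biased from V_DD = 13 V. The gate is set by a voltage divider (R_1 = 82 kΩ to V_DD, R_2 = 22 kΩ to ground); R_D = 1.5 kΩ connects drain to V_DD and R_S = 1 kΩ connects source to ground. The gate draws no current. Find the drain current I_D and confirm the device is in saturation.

I_D ≈ 0.073 mA

V_G = V_DD·R_2/(R_1+R_2) = 13×22/104 = 2.75 V.
Assume saturation: I_D = (k_n/2)(V_GS − V_t)² with V_GS = V_G − I_D·R_S = 2.75 − 1·I_D.
Substituting gives 0.95·I_D² − 1.67·I_D + 0.116 = 0, with roots I_D = 0.0729 or 1.68 mA.
The root I_D = 1.68 mA gives V_GS = 1.07 V ≤ V_t, so take I_D = 0.0729 mA.
Then V_GS = 2.68 V and V_DS = V_DD − I_D(R_D+R_S) = 13 − 0.0729×2.5 = 12.8 V.
Saturation requires V_DS ≥ V_GS − V_t = 0.277 V; 12.8 ≥ 0.277 ✓.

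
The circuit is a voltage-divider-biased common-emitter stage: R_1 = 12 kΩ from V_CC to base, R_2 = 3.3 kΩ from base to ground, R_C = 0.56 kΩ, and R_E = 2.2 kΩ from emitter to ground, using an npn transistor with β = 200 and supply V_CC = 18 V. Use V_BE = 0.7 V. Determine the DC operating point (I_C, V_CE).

Thevenize the base divider: V_Th = V_CC·R_2/(R_1+R_2) = 18×3.3/15.3 = 3.88 V, R_Th = R_1‖R_2 = 2.59 kΩ.
Base-emitter loop: V_Th = I_B·R_Th + V_BE + (β+1)I_B·R_E, so I_B = (3.88 − 0.7) / (2.59 + 201×2.2) = 0.00715 mA.
I_C = β·I_B = 200×0.00715 = 1.43 mA, and I_E = (β+1)I_B = 1.44 mA.
V_CE = V_CC − I_C·R_C − I_E·R_E = 18 − 1.43×0.56 − 1.44×2.2 = 14 V.
V_CE = 14 V > 0.2 V confirms active-region operation.

I_C ≈ 1.4 mA, V_CE ≈ 14 V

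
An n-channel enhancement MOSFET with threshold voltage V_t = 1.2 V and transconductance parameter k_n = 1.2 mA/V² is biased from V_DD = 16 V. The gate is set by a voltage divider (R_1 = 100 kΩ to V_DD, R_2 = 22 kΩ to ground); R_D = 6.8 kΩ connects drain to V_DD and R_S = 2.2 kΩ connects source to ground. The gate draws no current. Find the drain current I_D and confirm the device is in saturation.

I_D ≈ 0.4 mA

V_G = V_DD·R_2/(R_1+R_2) = 16×22/122 = 2.89 V.
Assume saturation: I_D = (k_n/2)(V_GS − V_t)² with V_GS = V_G − I_D·R_S = 2.89 − 2.2·I_D.
Substituting gives 2.9·I_D² − 5.45·I_D + 1.7 = 0, with roots I_D = 0.397 or 1.48 mA.
The root I_D = 1.48 mA gives V_GS = -0.371 V ≤ V_t, so take I_D = 0.397 mA.
Then V_GS = 2.01 V and V_DS = V_DD − I_D(R_D+R_S) = 16 − 0.397×9 = 12.4 V.
Saturation requires V_DS ≥ V_GS − V_t = 0.813 V; 12.4 ≥ 0.813 ✓.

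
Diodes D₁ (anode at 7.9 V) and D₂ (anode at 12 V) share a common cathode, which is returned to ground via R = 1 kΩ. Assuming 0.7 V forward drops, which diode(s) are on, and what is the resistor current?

Only D₂ conducts; I_R ≈ 11 mA

Assume both conduct. Then node N would need to be at both 7.9−0.7 = 7.2 V and 12−0.7 = 11.3 V, which is impossible.
Assume only D₂ conducts: V_N = 12 − 0.7 = 11.3 V, so I_R = 11.3/1 = 11.3 mA.
Check D₁: its anode-to-cathode voltage is 7.9 − 11.3 = -3.4 V < 0.7 V, so it is off. The assumption is consistent.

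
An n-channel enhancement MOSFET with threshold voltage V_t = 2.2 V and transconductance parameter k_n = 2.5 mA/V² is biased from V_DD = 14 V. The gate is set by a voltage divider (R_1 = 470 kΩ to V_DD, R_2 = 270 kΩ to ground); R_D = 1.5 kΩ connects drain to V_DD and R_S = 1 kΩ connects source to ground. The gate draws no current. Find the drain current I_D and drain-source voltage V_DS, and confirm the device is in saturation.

I_D ≈ 1.7 mA, V_DS ≈ 9.7 V

V_G = V_DD·R_2/(R_1+R_2) = 14×270/740 = 5.11 V.
Assume saturation: I_D = (k_n/2)(V_GS − V_t)² with V_GS = V_G − I_D·R_S = 5.11 − 1·I_D.
Substituting gives 1.25·I_D² − 8.27·I_D + 10.6 = 0, with roots I_D = 1.73 or 4.88 mA.
The root I_D = 4.88 mA gives V_GS = 0.223 V ≤ V_t, so take I_D = 1.73 mA.
Then V_GS = 3.38 V and V_DS = V_DD − I_D(R_D+R_S) = 14 − 1.73×2.5 = 9.67 V.
Saturation requires V_DS ≥ V_GS − V_t = 1.18 V; 9.67 ≥ 1.18 ✓.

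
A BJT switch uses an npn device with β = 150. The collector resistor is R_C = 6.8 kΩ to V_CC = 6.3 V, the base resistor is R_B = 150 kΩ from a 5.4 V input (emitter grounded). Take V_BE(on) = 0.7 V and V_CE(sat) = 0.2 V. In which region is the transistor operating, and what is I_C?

saturation; I_C ≈ 0.9 mA

Assume active: I_B = (5.4 − 0.7)/150 = 0.0313 mA, giving I_C = β·I_B = 4.7 mA.
But then V_CE = 6.3 − 4.7×6.8 = -25.7 V < V_CE(sat) = 0.2 V — impossible in the active region.
So the transistor is saturated. With V_CE = 0.2 V, I_C = (V_CC − 0.2)/R_C = 6.1/6.8 = 0.897 mA.
Check: β·I_B = 4.7 mA > I_C = 0.897 mA, confirming saturation.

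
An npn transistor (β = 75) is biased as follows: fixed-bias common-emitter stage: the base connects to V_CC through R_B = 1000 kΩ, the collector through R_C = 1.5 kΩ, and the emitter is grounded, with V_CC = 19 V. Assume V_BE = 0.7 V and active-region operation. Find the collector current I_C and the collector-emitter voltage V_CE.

I_C ≈ 1.4 mA, V_CE ≈ 17 V

Base loop: V_CC = I_B·R_B + V_BE, so I_B = (19 − 0.7)/1000 kΩ = 0.0183 mA.
In the active region I_C = β·I_B = 75 × 0.0183 = 1.37 mA.
Collector loop: V_CE = V_CC − I_C·R_C = 19 − 1.37×1.5 = 16.9 V.
Since V_CE = 16.9 V > V_CE(sat) ≈ 0.2 V, the transistor is in the active region as assumed.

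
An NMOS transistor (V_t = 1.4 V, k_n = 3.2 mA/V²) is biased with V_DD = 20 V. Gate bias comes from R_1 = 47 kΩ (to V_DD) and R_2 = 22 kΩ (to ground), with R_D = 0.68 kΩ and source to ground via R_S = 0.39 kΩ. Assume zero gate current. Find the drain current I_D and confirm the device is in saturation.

I_D ≈ 7.3 mA

V_G = V_DD·R_2/(R_1+R_2) = 20×22/69 = 6.38 V.
Assume saturation: I_D = (k_n/2)(V_GS − V_t)² with V_GS = V_G − I_D·R_S = 6.38 − 0.39·I_D.
Substituting gives 0.243·I_D² − 7.21·I_D + 39.6 = 0, with roots I_D = 7.29 or 22.3 mA.
The root I_D = 22.3 mA gives V_GS = -2.34 V ≤ V_t, so take I_D = 7.29 mA.
Then V_GS = 3.53 V and V_DS = V_DD − I_D(R_D+R_S) = 20 − 7.29×1.07 = 12.2 V.
Saturation requires V_DS ≥ V_GS − V_t = 2.13 V; 12.2 ≥ 2.13 ✓.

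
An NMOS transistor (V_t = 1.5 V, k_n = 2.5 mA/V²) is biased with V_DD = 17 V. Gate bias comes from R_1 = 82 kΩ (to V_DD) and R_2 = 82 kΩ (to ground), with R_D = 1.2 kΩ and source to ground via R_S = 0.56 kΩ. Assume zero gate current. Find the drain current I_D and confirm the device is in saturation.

V_G = V_DD·R_2/(R_1+R_2) = 17×82/164 = 8.5 V.
Assume saturation: I_D = (k_n/2)(V_GS − V_t)² with V_GS = V_G − I_D·R_S = 8.5 − 0.56·I_D.
Substituting gives 0.392·I_D² − 10.8·I_D + 61.2 = 0, with roots I_D = 7.99 or 19.6 mA.
The root I_D = 19.6 mA gives V_GS = -2.46 V ≤ V_t, so take I_D = 7.99 mA.
Then V_GS = 4.03 V and V_DS = V_DD − I_D(R_D+R_S) = 17 − 7.99×1.76 = 2.94 V.
Saturation requires V_DS ≥ V_GS − V_t = 2.53 V; 2.94 ≥ 2.53 ✓.

I_D ≈ 8 mA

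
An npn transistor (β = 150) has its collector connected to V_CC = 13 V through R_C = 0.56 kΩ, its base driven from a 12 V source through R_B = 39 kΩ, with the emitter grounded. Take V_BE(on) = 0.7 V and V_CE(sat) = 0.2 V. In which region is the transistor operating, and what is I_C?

Assume active: I_B = (12 − 0.7)/39 = 0.29 mA, giving I_C = β·I_B = 43.5 mA.
But then V_CE = 13 − 43.5×0.56 = -11.3 V < V_CE(sat) = 0.2 V — impossible in the active region.
So the transistor is saturated. With V_CE = 0.2 V, I_C = (V_CC − 0.2)/R_C = 12.8/0.56 = 22.9 mA.
Check: β·I_B = 43.5 mA > I_C = 22.9 mA, confirming saturation.

saturation; I_C ≈ 23 mA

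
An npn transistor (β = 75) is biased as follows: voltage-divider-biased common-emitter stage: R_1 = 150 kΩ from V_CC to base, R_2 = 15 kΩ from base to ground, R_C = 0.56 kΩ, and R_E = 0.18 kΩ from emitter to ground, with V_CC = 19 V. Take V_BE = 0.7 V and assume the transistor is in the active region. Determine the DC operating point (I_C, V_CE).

Thevenize the base divider: V_Th = V_CC·R_2/(R_1+R_2) = 19×15/165 = 1.73 V, R_Th = R_1‖R_2 = 13.6 kΩ.
Base-emitter loop: V_Th = I_B·R_Th + V_BE + (β+1)I_B·R_E, so I_B = (1.73 − 0.7) / (13.6 + 76×0.18) = 0.0376 mA.
I_C = β·I_B = 75×0.0376 = 2.82 mA, and I_E = (β+1)I_B = 2.86 mA.
V_CE = V_CC − I_C·R_C − I_E·R_E = 19 − 2.82×0.56 − 2.86×0.18 = 16.9 V.
V_CE = 16.9 V > 0.2 V confirms active-region operation.

I_C ≈ 2.8 mA, V_CE ≈ 17 V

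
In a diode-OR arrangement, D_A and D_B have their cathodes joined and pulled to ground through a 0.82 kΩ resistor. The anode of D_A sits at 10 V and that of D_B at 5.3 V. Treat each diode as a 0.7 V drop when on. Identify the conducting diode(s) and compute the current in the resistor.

Only D_A conducts; I_R ≈ 11 mA

Assume both conduct. Then node N would need to be at both 10−0.7 = 9.3 V and 5.3−0.7 = 4.6 V, which is impossible.
Assume only D_A conducts: V_N = 10 − 0.7 = 9.3 V, so I_R = 9.3/0.82 = 11.3 mA.
Check D_B: its anode-to-cathode voltage is 5.3 − 9.3 = -4 V < 0.7 V, so it is off. The assumption is consistent.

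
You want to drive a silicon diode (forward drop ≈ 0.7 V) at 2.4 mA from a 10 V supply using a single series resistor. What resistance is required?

R ≈ 3.9 kΩ

The resistor drops V_S − V_D = 10 − 0.7 = 9.3 V at 2.4 mA.
R = 9.3 V / 2.4 mA = 3.88 kΩ.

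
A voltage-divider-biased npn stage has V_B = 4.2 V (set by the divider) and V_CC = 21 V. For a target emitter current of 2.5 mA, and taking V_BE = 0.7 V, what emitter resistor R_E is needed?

R_E ≈ 1.4 kΩ

V_E = V_B − V_BE = 4.2 − 0.7 = 3.5 V.
R_E = V_E / I_E = 3.5 / 2.5 = 1.4 kΩ.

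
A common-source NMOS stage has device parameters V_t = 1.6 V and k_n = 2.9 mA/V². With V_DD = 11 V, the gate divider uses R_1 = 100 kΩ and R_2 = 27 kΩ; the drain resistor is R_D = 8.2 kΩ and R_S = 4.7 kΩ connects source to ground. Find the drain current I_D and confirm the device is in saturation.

I_D ≈ 0.1 mA

V_G = V_DD·R_2/(R_1+R_2) = 11×27/127 = 2.34 V.
Assume saturation: I_D = (k_n/2)(V_GS − V_t)² with V_GS = V_G − I_D·R_S = 2.34 − 4.7·I_D.
Substituting gives 32·I_D² − 11.1·I_D + 0.791 = 0, with roots I_D = 0.101 or 0.245 mA.
The root I_D = 0.245 mA gives V_GS = 1.19 V ≤ V_t, so take I_D = 0.101 mA.
Then V_GS = 1.86 V and V_DS = V_DD − I_D(R_D+R_S) = 11 − 0.101×12.9 = 9.7 V.
Saturation requires V_DS ≥ V_GS − V_t = 0.264 V; 9.7 ≥ 0.264 ✓.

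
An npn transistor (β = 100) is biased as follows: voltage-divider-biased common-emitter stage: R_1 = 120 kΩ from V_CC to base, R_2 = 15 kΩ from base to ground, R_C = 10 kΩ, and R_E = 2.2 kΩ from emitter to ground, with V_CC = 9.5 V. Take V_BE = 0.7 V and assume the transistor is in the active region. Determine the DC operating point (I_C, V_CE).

I_C ≈ 0.15 mA, V_CE ≈ 7.7 V

Thevenize the base divider: V_Th = V_CC·R_2/(R_1+R_2) = 9.5×15/135 = 1.06 V, R_Th = R_1‖R_2 = 13.3 kΩ.
Base-emitter loop: V_Th = I_B·R_Th + V_BE + (β+1)I_B·R_E, so I_B = (1.06 − 0.7) / (13.3 + 101×2.2) = 0.00151 mA.
I_C = β·I_B = 100×0.00151 = 0.151 mA, and I_E = (β+1)I_B = 0.152 mA.
V_CE = V_CC − I_C·R_C − I_E·R_E = 9.5 − 0.151×10 − 0.152×2.2 = 7.65 V.
V_CE = 7.65 V > 0.2 V confirms active-region operation.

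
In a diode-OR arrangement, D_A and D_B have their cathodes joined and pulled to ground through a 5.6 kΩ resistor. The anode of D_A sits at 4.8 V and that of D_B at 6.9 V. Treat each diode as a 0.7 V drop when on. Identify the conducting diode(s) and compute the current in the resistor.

Assume both conduct. Then node N would need to be at both 4.8−0.7 = 4.1 V and 6.9−0.7 = 6.2 V, which is impossible.
Assume only D_B conducts: V_N = 6.9 − 0.7 = 6.2 V, so I_R = 6.2/5.6 = 1.11 mA.
Check D_A: its anode-to-cathode voltage is 4.8 − 6.2 = -1.4 V < 0.7 V, so it is off. The assumption is consistent.

Only D_B conducts; I_R ≈ 1.1 mA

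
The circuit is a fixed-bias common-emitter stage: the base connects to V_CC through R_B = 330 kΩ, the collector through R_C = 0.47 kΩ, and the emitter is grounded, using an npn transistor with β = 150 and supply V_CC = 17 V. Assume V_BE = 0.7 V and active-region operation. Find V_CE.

V_CE ≈ 14 V

Base loop: V_CC = I_B·R_B + V_BE, so I_B = (17 − 0.7)/330 kΩ = 0.0494 mA.
In the active region I_C = β·I_B = 150 × 0.0494 = 7.41 mA.
Collector loop: V_CE = V_CC − I_C·R_C = 17 − 7.41×0.47 = 13.5 V.
Since V_CE = 13.5 V > V_CE(sat) ≈ 0.2 V, the transistor is in the active region as assumed.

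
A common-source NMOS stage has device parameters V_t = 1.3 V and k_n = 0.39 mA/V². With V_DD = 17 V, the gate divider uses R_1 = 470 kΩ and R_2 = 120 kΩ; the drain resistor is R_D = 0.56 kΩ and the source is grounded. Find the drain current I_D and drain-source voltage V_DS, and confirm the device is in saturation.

V_G = V_DD·R_2/(R_1+R_2) = 17×120/590 = 3.46 V. With the source grounded, V_GS = V_G = 3.46 V.
Assume saturation: I_D = (k_n/2)(V_GS − V_t)² = (0.39/2)×(3.46 − 1.3)² = 0.195×2.16² = 0.908 mA.
V_DS = V_DD − I_D·R_D = 17 − 0.908×0.56 = 16.5 V.
Saturation requires V_DS ≥ V_GS − V_t = 2.16 V; 16.5 ≥ 2.16 ✓.

I_D ≈ 0.91 mA, V_DS ≈ 16 V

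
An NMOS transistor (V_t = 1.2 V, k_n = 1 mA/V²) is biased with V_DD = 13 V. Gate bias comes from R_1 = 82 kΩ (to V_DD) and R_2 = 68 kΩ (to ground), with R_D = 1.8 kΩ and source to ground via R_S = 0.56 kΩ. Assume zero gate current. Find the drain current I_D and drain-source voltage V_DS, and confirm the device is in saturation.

V_G = V_DD·R_2/(R_1+R_2) = 13×68/150 = 5.89 V.
Assume saturation: I_D = (k_n/2)(V_GS − V_t)² with V_GS = V_G − I_D·R_S = 5.89 − 0.56·I_D.
Substituting gives 0.157·I_D² − 3.63·I_D + 11 = 0, with roots I_D = 3.59 or 19.5 mA.
The root I_D = 19.5 mA gives V_GS = -5.05 V ≤ V_t, so take I_D = 3.59 mA.
Then V_GS = 3.88 V and V_DS = V_DD − I_D(R_D+R_S) = 13 − 3.59×2.36 = 4.52 V.
Saturation requires V_DS ≥ V_GS − V_t = 2.68 V; 4.52 ≥ 2.68 ✓.

I_D ≈ 3.6 mA, V_DS ≈ 4.5 V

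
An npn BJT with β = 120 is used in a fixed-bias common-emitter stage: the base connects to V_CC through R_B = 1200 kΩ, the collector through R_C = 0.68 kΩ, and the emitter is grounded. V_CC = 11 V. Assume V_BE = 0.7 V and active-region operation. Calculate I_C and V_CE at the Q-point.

Base loop: V_CC = I_B·R_B + V_BE, so I_B = (11 − 0.7)/1200 kΩ = 0.00858 mA.
In the active region I_C = β·I_B = 120 × 0.00858 = 1.03 mA.
Collector loop: V_CE = V_CC − I_C·R_C = 11 − 1.03×0.68 = 10.3 V.
Since V_CE = 10.3 V > V_CE(sat) ≈ 0.2 V, the transistor is in the active region as assumed.

I_C ≈ 1 mA, V_CE ≈ 10 V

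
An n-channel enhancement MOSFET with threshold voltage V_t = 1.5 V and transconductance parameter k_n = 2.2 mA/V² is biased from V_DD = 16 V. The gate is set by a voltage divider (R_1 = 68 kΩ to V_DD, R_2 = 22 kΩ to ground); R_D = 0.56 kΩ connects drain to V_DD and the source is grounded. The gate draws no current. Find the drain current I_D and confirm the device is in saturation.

I_D ≈ 6.4 mA

V_G = V_DD·R_2/(R_1+R_2) = 16×22/90 = 3.91 V. With the source grounded, V_GS = V_G = 3.91 V.
Assume saturation: I_D = (k_n/2)(V_GS − V_t)² = (2.2/2)×(3.91 − 1.5)² = 1.1×2.41² = 6.39 mA.
V_DS = V_DD − I_D·R_D = 16 − 6.39×0.56 = 12.4 V.
Saturation requires V_DS ≥ V_GS − V_t = 2.41 V; 12.4 ≥ 2.41 ✓.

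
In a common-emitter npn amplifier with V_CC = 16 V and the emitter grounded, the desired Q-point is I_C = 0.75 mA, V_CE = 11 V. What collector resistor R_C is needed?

Collector loop: V_CC = I_C·R_C + V_CE.
R_C = (V_CC − V_CE)/I_C = (16 − 11)/0.75 = 6.67 kΩ.

R_C ≈ 6.7 kΩ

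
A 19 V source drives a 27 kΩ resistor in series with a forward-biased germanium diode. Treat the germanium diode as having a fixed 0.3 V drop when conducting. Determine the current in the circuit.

I ≈ 0.69 mA

KVL around the loop: 19 = V_D + I·R = 0.3 + I × 27 kΩ.
So I = (19 − 0.3) / 27 kΩ = 18.7 / 27 = 0.693 mA.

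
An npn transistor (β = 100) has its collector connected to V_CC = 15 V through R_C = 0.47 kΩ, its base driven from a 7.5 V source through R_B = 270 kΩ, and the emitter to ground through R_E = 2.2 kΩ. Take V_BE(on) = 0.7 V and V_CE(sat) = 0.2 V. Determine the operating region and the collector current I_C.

active; I_C ≈ 1.4 mA

Assume active. Base-emitter loop: I_B = (V_BB − V_BE)/(R_B + (β+1)R_E) = (7.5 − 0.7)/(270 + 101×2.2) = 0.0138 mA.
I_C = β·I_B = 100×0.0138 = 1.38 mA.
V_CE = V_CC − I_C·R_C − I_E·R_E = 15 − 1.38×0.47 − 1.4×2.2 = 11.3 V > V_CE(sat), so the active-region assumption holds.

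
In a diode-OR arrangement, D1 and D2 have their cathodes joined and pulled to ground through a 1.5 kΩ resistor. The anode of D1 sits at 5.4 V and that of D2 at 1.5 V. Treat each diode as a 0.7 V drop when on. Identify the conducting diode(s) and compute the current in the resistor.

Assume both conduct. Then node N would need to be at both 5.4−0.7 = 4.7 V and 1.5−0.7 = 0.8 V, which is impossible.
Assume only D1 conducts: V_N = 5.4 − 0.7 = 4.7 V, so I_R = 4.7/1.5 = 3.13 mA.
Check D2: its anode-to-cathode voltage is 1.5 − 4.7 = -3.2 V < 0.7 V, so it is off. The assumption is consistent.

Only D1 conducts; I_R ≈ 3.1 mA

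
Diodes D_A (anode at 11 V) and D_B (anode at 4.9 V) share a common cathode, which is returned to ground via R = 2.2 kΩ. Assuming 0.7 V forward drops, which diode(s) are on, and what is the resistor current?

Assume both conduct. Then node N would need to be at both 11−0.7 = 10.3 V and 4.9−0.7 = 4.2 V, which is impossible.
Assume only D_A conducts: V_N = 11 − 0.7 = 10.3 V, so I_R = 10.3/2.2 = 4.68 mA.
Check D_B: its anode-to-cathode voltage is 4.9 − 10.3 = -5.4 V < 0.7 V, so it is off. The assumption is consistent.

Only D_A conducts; I_R ≈ 4.7 mA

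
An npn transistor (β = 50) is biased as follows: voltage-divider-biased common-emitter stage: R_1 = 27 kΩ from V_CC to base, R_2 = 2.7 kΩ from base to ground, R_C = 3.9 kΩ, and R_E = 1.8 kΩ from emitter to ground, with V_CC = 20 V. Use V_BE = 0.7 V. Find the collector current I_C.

I_C ≈ 0.59 mA

Thevenize the base divider: V_Th = V_CC·R_2/(R_1+R_2) = 20×2.7/29.7 = 1.82 V, R_Th = R_1‖R_2 = 2.45 kΩ.
Base-emitter loop: V_Th = I_B·R_Th + V_BE + (β+1)I_B·R_E, so I_B = (1.82 − 0.7) / (2.45 + 51×1.8) = 0.0119 mA.
I_C = β·I_B = 50×0.0119 = 0.593 mA, and I_E = (β+1)I_B = 0.605 mA.
V_CE = V_CC − I_C·R_C − I_E·R_E = 20 − 0.593×3.9 − 0.605×1.8 = 16.6 V.
V_CE = 16.6 V > 0.2 V confirms active-region operation.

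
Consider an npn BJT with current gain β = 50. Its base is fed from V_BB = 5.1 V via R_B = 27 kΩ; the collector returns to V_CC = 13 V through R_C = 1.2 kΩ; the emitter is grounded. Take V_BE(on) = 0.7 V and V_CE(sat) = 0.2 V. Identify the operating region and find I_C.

Assume active. Base-emitter loop: I_B = (V_BB − V_BE)/R_B = (5.1 − 0.7)/27 = 0.163 mA.
I_C = β·I_B = 50×0.163 = 8.15 mA.
V_CE = V_CC − I_C·R_C = 13 − 8.15×1.2 = 3.22 V > V_CE(sat), so the active-region assumption holds.

active; I_C ≈ 8.1 mA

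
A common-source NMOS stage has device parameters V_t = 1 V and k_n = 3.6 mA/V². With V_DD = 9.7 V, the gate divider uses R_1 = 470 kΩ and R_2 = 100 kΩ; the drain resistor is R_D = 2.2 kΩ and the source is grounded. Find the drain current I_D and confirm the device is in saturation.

V_G = V_DD·R_2/(R_1+R_2) = 9.7×100/570 = 1.7 V. With the source grounded, V_GS = V_G = 1.7 V.
Assume saturation: I_D = (k_n/2)(V_GS − V_t)² = (3.6/2)×(1.7 − 1)² = 1.8×0.702² = 0.886 mA.
V_DS = V_DD − I_D·R_D = 9.7 − 0.886×2.2 = 7.75 V.
Saturation requires V_DS ≥ V_GS − V_t = 0.702 V; 7.75 ≥ 0.702 ✓.

I_D ≈ 0.89 mA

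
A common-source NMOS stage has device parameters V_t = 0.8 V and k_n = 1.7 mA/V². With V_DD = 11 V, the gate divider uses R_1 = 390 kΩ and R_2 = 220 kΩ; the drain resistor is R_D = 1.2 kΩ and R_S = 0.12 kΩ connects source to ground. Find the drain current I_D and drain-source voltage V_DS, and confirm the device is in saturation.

I_D ≈ 5.4 mA, V_DS ≈ 3.9 V

V_G = V_DD·R_2/(R_1+R_2) = 11×220/610 = 3.97 V.
Assume saturation: I_D = (k_n/2)(V_GS − V_t)² with V_GS = V_G − I_D·R_S = 3.97 − 0.12·I_D.
Substituting gives 0.0122·I_D² − 1.65·I_D + 8.53 = 0, with roots I_D = 5.4 or 129 mA.
The root I_D = 129 mA gives V_GS = -11.5 V ≤ V_t, so take I_D = 5.4 mA.
Then V_GS = 3.32 V and V_DS = V_DD − I_D(R_D+R_S) = 11 − 5.4×1.32 = 3.88 V.
Saturation requires V_DS ≥ V_GS − V_t = 2.52 V; 3.88 ≥ 2.52 ✓.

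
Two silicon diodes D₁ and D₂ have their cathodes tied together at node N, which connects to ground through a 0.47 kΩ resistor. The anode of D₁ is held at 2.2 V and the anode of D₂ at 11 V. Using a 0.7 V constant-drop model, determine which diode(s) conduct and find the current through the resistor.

Assume both conduct. Then node N would need to be at both 2.2−0.7 = 1.5 V and 11−0.7 = 10.3 V, which is impossible.
Assume only D₂ conducts: V_N = 11 − 0.7 = 10.3 V, so I_R = 10.3/0.47 = 21.9 mA.
Check D₁: its anode-to-cathode voltage is 2.2 − 10.3 = -8.1 V < 0.7 V, so it is off. The assumption is consistent.

Only D₂ conducts; I_R ≈ 22 mA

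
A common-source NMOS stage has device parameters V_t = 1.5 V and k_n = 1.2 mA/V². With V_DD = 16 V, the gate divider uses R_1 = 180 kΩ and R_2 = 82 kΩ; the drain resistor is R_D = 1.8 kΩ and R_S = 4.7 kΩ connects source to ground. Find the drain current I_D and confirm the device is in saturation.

I_D ≈ 0.54 mA

V_G = V_DD·R_2/(R_1+R_2) = 16×82/262 = 5.01 V.
Assume saturation: I_D = (k_n/2)(V_GS − V_t)² with V_GS = V_G − I_D·R_S = 5.01 − 4.7·I_D.
Substituting gives 13.3·I_D² − 20.8·I_D + 7.38 = 0, with roots I_D = 0.544 or 1.02 mA.
The root I_D = 1.02 mA gives V_GS = 0.193 V ≤ V_t, so take I_D = 0.544 mA.
Then V_GS = 2.45 V and V_DS = V_DD − I_D(R_D+R_S) = 16 − 0.544×6.5 = 12.5 V.
Saturation requires V_DS ≥ V_GS − V_t = 0.952 V; 12.5 ≥ 0.952 ✓.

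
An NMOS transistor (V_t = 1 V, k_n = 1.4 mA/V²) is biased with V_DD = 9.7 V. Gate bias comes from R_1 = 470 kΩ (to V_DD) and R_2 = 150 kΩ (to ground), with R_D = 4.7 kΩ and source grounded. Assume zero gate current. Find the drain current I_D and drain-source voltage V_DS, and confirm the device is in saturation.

V_G = V_DD·R_2/(R_1+R_2) = 9.7×150/620 = 2.35 V. With the source grounded, V_GS = V_G = 2.35 V.
Assume saturation: I_D = (k_n/2)(V_GS − V_t)² = (1.4/2)×(2.35 − 1)² = 0.7×1.35² = 1.27 mA.
V_DS = V_DD − I_D·R_D = 9.7 − 1.27×4.7 = 3.73 V.
Saturation requires V_DS ≥ V_GS − V_t = 1.35 V; 3.73 ≥ 1.35 ✓.

I_D ≈ 1.3 mA, V_DS ≈ 3.7 V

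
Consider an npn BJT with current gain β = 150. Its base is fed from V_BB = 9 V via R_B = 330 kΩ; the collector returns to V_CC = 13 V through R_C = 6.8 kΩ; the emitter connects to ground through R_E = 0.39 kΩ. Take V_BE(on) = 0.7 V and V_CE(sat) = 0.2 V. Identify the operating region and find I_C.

Assume active: I_B = (9 − 0.7)/(330 + 151×0.39) = 0.0213 mA, I_C = β·I_B = 3.2 mA.
Then V_CE = 13 − 3.2×6.8 − 3.22×0.39 = -10 V < 0.2 V — the active assumption fails.
Re-solve with V_CE = 0.2 V. KCL at the emitter: V_E/R_E = (V_BB−0.7−V_E)/R_B + (V_CC−0.2−V_E)/R_C, giving V_E = 0.703 V.
I_C = (V_CC − 0.2 − V_E)/R_C = (12.8 − 0.703)/6.8 = 1.78 mA.
Check: I_B = (8.3 − 0.703)/330 = 0.023 mA, and β·I_B = 3.45 mA > I_C, confirming saturation.

saturation; I_C ≈ 1.8 mA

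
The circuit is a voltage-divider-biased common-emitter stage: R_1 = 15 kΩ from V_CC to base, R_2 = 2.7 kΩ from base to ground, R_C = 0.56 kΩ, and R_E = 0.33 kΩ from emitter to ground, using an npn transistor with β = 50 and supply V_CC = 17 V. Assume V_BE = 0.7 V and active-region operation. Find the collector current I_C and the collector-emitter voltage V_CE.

Thevenize the base divider: V_Th = V_CC·R_2/(R_1+R_2) = 17×2.7/17.7 = 2.59 V, R_Th = R_1‖R_2 = 2.29 kΩ.
Base-emitter loop: V_Th = I_B·R_Th + V_BE + (β+1)I_B·R_E, so I_B = (2.59 − 0.7) / (2.29 + 51×0.33) = 0.099 mA.
I_C = β·I_B = 50×0.099 = 4.95 mA, and I_E = (β+1)I_B = 5.05 mA.
V_CE = V_CC − I_C·R_C − I_E·R_E = 17 − 4.95×0.56 − 5.05×0.33 = 12.6 V.
V_CE = 12.6 V > 0.2 V confirms active-region operation.

I_C ≈ 5 mA, V_CE ≈ 13 V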